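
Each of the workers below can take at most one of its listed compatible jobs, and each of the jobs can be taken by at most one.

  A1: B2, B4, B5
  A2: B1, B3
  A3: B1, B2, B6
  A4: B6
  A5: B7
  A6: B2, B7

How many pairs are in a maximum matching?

6

Unit-capacity flow: source→left, listed edges, right→sink; max matching = max flow.
Augmenting path A1→B2 (+1); matched 1.
Augmenting path A2→B1 (+1); matched 2.
Augmenting path A3→B6 (+1); matched 3.
Augmenting path A5→B7 (+1); matched 4.
Augmenting path A6→B2→A1→B4 (+1); matched 5.
Augmenting path A4→B6→A3→B1→A2→B3 (+1); matched 6.
No augmenting path remains; maximum matching = 6.
König certificate: {A1, A2, A3, A4, A5, A6} is a vertex cover of size 6 (every listed pair touches it), so no matching can be larger.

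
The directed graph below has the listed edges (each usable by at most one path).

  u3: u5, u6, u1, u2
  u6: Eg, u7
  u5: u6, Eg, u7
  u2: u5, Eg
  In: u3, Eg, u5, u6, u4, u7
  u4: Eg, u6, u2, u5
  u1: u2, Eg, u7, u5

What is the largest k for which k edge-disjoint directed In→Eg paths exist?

Assign every edge capacity 1; by Menger, the answer equals the max flow.
Path In→Eg (+1); total 1.
Path In→u4→Eg (+1); total 2.
Path In→u5→Eg (+1); total 3.
Path In→u6→Eg (+1); total 4.
Path In→u3→u1→Eg (+1); total 5.
No residual In→Eg path; max flow = 5.
Certifying cut of size 5: {In→Eg, In→u3, In→u4, In→u5, In→u6}.

5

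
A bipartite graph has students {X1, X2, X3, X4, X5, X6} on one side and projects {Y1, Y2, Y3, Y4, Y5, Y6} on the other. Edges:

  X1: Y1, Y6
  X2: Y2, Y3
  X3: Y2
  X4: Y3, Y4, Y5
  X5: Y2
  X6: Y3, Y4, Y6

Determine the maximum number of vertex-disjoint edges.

5

Unit-capacity flow: source→left, listed edges, right→sink; max matching = max flow.
Augmenting path X1→Y1 (+1); matched 1.
Augmenting path X2→Y2 (+1); matched 2.
Augmenting path X4→Y3 (+1); matched 3.
Augmenting path X6→Y4 (+1); matched 4.
Augmenting path X3→Y2→X2→Y3→X4→Y5 (+1); matched 5.
No augmenting path remains; maximum matching = 5.
König certificate: {X1, X2, X4, X6, Y2} is a vertex cover of size 5 (every listed pair touches it), so no matching can be larger.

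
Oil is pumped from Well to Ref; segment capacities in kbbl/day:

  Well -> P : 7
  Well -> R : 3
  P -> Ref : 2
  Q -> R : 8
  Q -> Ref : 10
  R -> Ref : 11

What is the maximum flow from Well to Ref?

5

Augment Well→P→Ref: bottleneck 2, flow now 2.
Augment Well→R→Ref: bottleneck 3, flow now 5.
No augmenting path remains; maximum flow = 5.
In the residual graph, reachable from Well: {Well, P}.
Min-cut edges: Well→R (3), P→Ref (2); capacity 3 + 2 = 5.
This cut is saturated, so no flow can exceed 5.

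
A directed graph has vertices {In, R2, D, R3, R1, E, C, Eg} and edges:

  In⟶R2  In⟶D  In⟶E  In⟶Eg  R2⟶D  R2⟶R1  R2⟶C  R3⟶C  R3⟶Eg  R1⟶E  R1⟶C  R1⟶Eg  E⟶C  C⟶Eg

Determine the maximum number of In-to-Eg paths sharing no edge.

3

Assign every edge capacity 1; by Menger, the answer equals the max flow.
Path In→Eg (+1); total 1.
Path In→R2→R1→Eg (+1); total 2.
Path In→E→C→Eg (+1); total 3.
No residual In→Eg path; max flow = 3.
Certifying cut of size 3: {In→E, In→Eg, In→R2}.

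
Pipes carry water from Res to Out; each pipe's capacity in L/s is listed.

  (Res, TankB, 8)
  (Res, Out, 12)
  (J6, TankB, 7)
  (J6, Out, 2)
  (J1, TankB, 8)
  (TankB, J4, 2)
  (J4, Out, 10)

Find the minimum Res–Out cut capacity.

14

Augment Res→Out: bottleneck 12, flow now 12.
Augment Res→TankB→J4→Out: bottleneck 2, flow now 14.
No augmenting path remains; maximum flow = 14.
By max-flow min-cut, the minimum cut capacity equals the max flow.
In the residual graph, reachable from Res: {Res, TankB}.
Min-cut edges: Res→Out (12), TankB→J4 (2); capacity 12 + 2 = 14.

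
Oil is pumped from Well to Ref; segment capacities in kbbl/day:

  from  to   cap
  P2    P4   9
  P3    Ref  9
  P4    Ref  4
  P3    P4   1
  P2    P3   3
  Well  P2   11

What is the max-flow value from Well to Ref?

7

Augment Well→P2→P4→Ref: bottleneck 4, flow now 4.
Augment Well→P2→P3→Ref: bottleneck 3, flow now 7.
No augmenting path remains; maximum flow = 7.
In the residual graph, reachable from Well: {Well, P2, P4}.
Min-cut edges: P2→P3 (3), P4→Ref (4); capacity 3 + 4 = 7.
This cut is saturated, so no flow can exceed 7.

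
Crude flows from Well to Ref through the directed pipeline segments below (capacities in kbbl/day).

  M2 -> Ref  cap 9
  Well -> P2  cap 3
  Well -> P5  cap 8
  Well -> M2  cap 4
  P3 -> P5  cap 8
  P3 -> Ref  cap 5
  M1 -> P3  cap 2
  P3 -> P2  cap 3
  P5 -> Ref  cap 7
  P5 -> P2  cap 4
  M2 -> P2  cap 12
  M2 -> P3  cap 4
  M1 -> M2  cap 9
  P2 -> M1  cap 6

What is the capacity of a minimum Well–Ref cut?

Augment Well→M2→Ref: bottleneck 4, flow now 4.
Augment Well→P5→Ref: bottleneck 7, flow now 11.
Augment Well→P2→M1→M2→Ref: bottleneck 3, flow now 14.
Augment Well→P5→P2→M1→M2→Ref: bottleneck 1, flow now 15.
No augmenting path remains; maximum flow = 15.
By max-flow min-cut, the minimum cut capacity equals the max flow.
In the residual graph, reachable from Well: {Well}.
Min-cut edges: Well→M2 (4), Well→P5 (8), Well→P2 (3); capacity 4 + 8 + 3 = 15.

15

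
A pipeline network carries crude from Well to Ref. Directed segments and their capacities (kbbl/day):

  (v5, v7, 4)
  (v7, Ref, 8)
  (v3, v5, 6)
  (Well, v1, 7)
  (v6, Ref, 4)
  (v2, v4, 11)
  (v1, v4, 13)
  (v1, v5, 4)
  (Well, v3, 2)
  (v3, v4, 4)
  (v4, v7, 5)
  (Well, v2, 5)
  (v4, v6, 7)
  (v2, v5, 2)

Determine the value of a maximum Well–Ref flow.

12

Augment Well→v1→v4→v6→Ref: bottleneck 4, flow now 4.
Augment Well→v1→v4→v7→Ref: bottleneck 3, flow now 7.
Augment Well→v2→v4→v7→Ref: bottleneck 2, flow now 9.
Augment Well→v2→v5→v7→Ref: bottleneck 2, flow now 11.
Augment Well→v3→v5→v7→Ref: bottleneck 1, flow now 12.
No augmenting path remains; maximum flow = 12.
In the residual graph, reachable from Well: {Well, v1, v2, v3, v4, v5, v6, v7}.
Min-cut edges: v6→Ref (4), v7→Ref (8); capacity 4 + 8 = 12.
This cut is saturated, so no flow can exceed 12.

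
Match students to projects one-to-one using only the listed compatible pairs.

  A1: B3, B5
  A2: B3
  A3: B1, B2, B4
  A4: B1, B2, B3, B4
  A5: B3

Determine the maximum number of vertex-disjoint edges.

4

Unit-capacity flow: source→left, listed edges, right→sink; max matching = max flow.
Augmenting path A1→B3 (+1); matched 1.
Augmenting path A3→B1 (+1); matched 2.
Augmenting path A4→B2 (+1); matched 3.
Augmenting path A2→B3→A1→B5 (+1); matched 4.
No augmenting path remains; maximum matching = 4.
König certificate: {A1, A3, A4, B3} is a vertex cover of size 4 (every listed pair touches it), so no matching can be larger.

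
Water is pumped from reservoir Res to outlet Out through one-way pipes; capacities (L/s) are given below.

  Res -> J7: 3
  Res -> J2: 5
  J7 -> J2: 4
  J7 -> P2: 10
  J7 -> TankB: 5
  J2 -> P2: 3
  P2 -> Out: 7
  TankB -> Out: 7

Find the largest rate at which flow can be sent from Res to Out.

Augment Res→J7→P2→Out: bottleneck 3, flow now 3.
Augment Res→J2→P2→Out: bottleneck 3, flow now 6.
No augmenting path remains; maximum flow = 6.
In the residual graph, reachable from Res: {Res, J2}.
Min-cut edges: Res→J7 (3), J2→P2 (3); capacity 3 + 3 = 6.
This cut is saturated, so no flow can exceed 6.

6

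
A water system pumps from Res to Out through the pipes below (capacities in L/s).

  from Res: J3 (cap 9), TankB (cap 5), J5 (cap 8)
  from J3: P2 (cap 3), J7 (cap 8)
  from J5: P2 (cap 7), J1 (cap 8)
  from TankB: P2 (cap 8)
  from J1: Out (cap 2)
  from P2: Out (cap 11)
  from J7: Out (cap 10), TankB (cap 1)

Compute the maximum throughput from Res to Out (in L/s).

Augment Res→J3→P2→Out: bottleneck 3, flow now 3.
Augment Res→J3→J7→Out: bottleneck 6, flow now 9.
Augment Res→J5→J1→Out: bottleneck 2, flow now 11.
Augment Res→J5→P2→Out: bottleneck 6, flow now 17.
Augment Res→TankB→P2→Out: bottleneck 2, flow now 19.
Augment Res→TankB→P2→J3→J7→Out: bottleneck 2, flow now 21. (uses reverse residual edge)
No augmenting path remains; maximum flow = 21.
In the residual graph, reachable from Res: {Res, J3, J5, TankB, J1, P2}.
Min-cut edges: J3→J7 (8), J1→Out (2), P2→Out (11); capacity 8 + 2 + 11 = 21.
This cut is saturated, so no flow can exceed 21.

21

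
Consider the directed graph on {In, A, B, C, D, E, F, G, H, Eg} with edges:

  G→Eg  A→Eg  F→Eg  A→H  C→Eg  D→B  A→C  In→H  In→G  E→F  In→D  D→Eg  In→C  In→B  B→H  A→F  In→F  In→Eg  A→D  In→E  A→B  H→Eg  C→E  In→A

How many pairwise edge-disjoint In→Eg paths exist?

7

Assign every edge capacity 1; by Menger, the answer equals the max flow.
Path In→Eg (+1); total 1.
Path In→A→Eg (+1); total 2.
Path In→C→Eg (+1); total 3.
Path In→D→Eg (+1); total 4.
Path In→F→Eg (+1); total 5.
Path In→G→Eg (+1); total 6.
Path In→H→Eg (+1); total 7.
No residual In→Eg path; max flow = 7.
Certifying cut of size 7: {F→Eg, H→Eg, In→A, In→C, In→D, In→Eg, In→G}.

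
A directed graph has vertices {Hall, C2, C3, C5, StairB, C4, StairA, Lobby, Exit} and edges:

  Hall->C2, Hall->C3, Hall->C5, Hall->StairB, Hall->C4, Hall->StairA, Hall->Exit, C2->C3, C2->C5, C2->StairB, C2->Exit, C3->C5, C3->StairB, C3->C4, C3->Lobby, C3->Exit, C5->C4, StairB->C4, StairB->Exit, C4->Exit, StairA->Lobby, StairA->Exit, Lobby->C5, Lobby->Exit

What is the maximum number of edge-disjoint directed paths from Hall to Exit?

6

Assign every edge capacity 1; by Menger, the answer equals the max flow.
Path Hall→Exit (+1); total 1.
Path Hall→C2→Exit (+1); total 2.
Path Hall→C3→Exit (+1); total 3.
Path Hall→StairB→Exit (+1); total 4.
Path Hall→C4→Exit (+1); total 5.
Path Hall→StairA→Exit (+1); total 6.
No residual Hall→Exit path; max flow = 6.
Certifying cut of size 6: {C4→Exit, Hall→C2, Hall→C3, Hall→Exit, Hall→StairA, Hall→StairB}.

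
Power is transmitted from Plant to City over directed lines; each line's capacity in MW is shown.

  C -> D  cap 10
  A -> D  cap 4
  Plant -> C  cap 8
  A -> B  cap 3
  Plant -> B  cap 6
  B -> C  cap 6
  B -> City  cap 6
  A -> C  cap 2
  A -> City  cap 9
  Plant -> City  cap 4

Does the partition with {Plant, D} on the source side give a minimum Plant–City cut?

Given cut capacity: 6 + 8 + 4 = 18.
Augment Plant→City: bottleneck 4, flow now 4.
Augment Plant→B→City: bottleneck 6, flow now 10.
No augmenting path remains; maximum flow = 10.
In the residual graph, reachable from Plant: {Plant, C, D}.
Min-cut edges: Plant→B (6), Plant→City (4); capacity 6 + 4 = 10.
Cut capacity 18 exceeds the max flow 10, so it is not minimum.

No — its capacity is 18, but the minimum cut has capacity 10.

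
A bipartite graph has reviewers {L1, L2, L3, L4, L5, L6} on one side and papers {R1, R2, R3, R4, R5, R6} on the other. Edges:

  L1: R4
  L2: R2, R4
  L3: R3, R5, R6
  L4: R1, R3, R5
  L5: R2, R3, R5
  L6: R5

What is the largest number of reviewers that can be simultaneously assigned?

Unit-capacity flow: source→left, listed edges, right→sink; max matching = max flow.
Augmenting path L1→R4 (+1); matched 1.
Augmenting path L2→R2 (+1); matched 2.
Augmenting path L3→R3 (+1); matched 3.
Augmenting path L4→R1 (+1); matched 4.
Augmenting path L5→R5 (+1); matched 5.
Augmenting path L6→R5→L5→R3→L3→R6 (+1); matched 6.
No augmenting path remains; maximum matching = 6.
König certificate: {L1, L2, L3, L4, L5, L6} is a vertex cover of size 6 (every listed pair touches it), so no matching can be larger.

6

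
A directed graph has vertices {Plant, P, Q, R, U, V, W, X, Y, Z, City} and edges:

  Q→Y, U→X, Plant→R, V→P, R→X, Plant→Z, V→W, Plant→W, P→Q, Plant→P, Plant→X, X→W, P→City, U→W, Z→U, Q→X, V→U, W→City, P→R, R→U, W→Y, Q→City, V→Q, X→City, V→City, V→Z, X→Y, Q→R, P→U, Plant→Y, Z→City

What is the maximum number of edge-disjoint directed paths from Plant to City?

4

Assign every edge capacity 1; by Menger, the answer equals the max flow.
Path Plant→P→City (+1); total 1.
Path Plant→W→City (+1); total 2.
Path Plant→X→City (+1); total 3.
Path Plant→Z→City (+1); total 4.
No residual Plant→City path; max flow = 4.
Certifying cut of size 4: {Plant→P, Plant→Z, W→City, X→City}.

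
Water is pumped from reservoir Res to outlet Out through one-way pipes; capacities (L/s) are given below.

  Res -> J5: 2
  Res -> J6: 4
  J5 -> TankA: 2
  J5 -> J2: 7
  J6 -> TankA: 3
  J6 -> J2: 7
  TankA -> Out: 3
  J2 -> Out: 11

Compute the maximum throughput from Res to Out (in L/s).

Augment Res→J5→TankA→Out: bottleneck 2, flow now 2.
Augment Res→J6→TankA→Out: bottleneck 1, flow now 3.
Augment Res→J6→J2→Out: bottleneck 3, flow now 6.
No augmenting path remains; maximum flow = 6.
In the residual graph, reachable from Res: {Res}.
Min-cut edges: Res→J5 (2), Res→J6 (4); capacity 2 + 4 = 6.
This cut is saturated, so no flow can exceed 6.

6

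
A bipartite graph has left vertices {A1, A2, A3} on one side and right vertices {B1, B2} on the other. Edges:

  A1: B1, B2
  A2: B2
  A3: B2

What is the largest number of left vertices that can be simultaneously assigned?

Unit-capacity flow: source→left, listed edges, right→sink; max matching = max flow.
Augmenting path A1→B1 (+1); matched 1.
Augmenting path A2→B2 (+1); matched 2.
No augmenting path remains; maximum matching = 2.
König certificate: {A1, B2} is a vertex cover of size 2 (every listed pair touches it), so no matching can be larger.

2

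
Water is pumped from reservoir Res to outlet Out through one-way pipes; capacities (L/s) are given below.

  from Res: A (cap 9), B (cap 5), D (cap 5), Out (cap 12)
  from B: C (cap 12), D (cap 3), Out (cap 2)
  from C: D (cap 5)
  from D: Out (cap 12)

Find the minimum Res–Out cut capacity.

22

Augment Res→Out: bottleneck 12, flow now 12.
Augment Res→B→Out: bottleneck 2, flow now 14.
Augment Res→D→Out: bottleneck 5, flow now 19.
Augment Res→B→D→Out: bottleneck 3, flow now 22.
No augmenting path remains; maximum flow = 22.
By max-flow min-cut, the minimum cut capacity equals the max flow.
In the residual graph, reachable from Res: {Res, A}.
Min-cut edges: Res→B (5), Res→D (5), Res→Out (12); capacity 5 + 5 + 12 = 22.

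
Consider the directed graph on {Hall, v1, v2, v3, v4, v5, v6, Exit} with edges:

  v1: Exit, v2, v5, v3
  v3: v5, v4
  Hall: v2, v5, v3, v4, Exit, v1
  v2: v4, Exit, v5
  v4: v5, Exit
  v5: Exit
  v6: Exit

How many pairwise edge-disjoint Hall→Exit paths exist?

5

Assign every edge capacity 1; by Menger, the answer equals the max flow.
Path Hall→Exit (+1); total 1.
Path Hall→v1→Exit (+1); total 2.
Path Hall→v2→Exit (+1); total 3.
Path Hall→v4→Exit (+1); total 4.
Path Hall→v5→Exit (+1); total 5.
No residual Hall→Exit path; max flow = 5.
Certifying cut of size 5: {Hall→Exit, Hall→v1, Hall→v2, v4→Exit, v5→Exit}.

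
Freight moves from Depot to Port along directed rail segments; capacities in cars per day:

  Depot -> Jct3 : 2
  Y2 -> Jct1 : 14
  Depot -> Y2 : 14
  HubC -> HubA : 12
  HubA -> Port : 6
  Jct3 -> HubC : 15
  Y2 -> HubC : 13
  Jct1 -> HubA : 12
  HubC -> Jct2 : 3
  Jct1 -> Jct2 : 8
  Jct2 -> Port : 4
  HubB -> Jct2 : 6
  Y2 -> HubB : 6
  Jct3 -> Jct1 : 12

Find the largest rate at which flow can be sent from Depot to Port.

10

Augment Depot→Jct3→HubC→HubA→Port: bottleneck 2, flow now 2.
Augment Depot→Y2→HubC→HubA→Port: bottleneck 4, flow now 6.
Augment Depot→Y2→HubC→Jct2→Port: bottleneck 3, flow now 9.
Augment Depot→Y2→Jct1→Jct2→Port: bottleneck 1, flow now 10.
No augmenting path remains; maximum flow = 10.
In the residual graph, reachable from Depot: {Depot, Jct3, Y2, HubC, Jct1, HubB, HubA, Jct2}.
Min-cut edges: HubA→Port (6), Jct2→Port (4); capacity 6 + 4 = 10.
This cut is saturated, so no flow can exceed 10.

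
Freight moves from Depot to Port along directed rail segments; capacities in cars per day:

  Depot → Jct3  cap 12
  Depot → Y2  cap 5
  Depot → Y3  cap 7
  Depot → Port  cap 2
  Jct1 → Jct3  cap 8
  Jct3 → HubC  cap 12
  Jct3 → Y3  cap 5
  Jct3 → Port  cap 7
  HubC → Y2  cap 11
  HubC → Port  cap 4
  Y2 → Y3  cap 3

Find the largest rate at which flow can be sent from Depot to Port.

Augment Depot→Port: bottleneck 2, flow now 2.
Augment Depot→Jct3→Port: bottleneck 7, flow now 9.
Augment Depot→Jct3→HubC→Port: bottleneck 4, flow now 13.
No augmenting path remains; maximum flow = 13.
In the residual graph, reachable from Depot: {Depot, Jct3, HubC, Y2, Y3}.
Min-cut edges: Depot→Port (2), Jct3→Port (7), HubC→Port (4); capacity 2 + 7 + 4 = 13.
This cut is saturated, so no flow can exceed 13.

13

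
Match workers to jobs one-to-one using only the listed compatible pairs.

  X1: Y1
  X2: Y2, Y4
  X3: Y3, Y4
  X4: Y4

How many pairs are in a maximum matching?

4

Unit-capacity flow: source→left, listed edges, right→sink; max matching = max flow.
Augmenting path X1→Y1 (+1); matched 1.
Augmenting path X2→Y2 (+1); matched 2.
Augmenting path X3→Y3 (+1); matched 3.
Augmenting path X4→Y4 (+1); matched 4.
No augmenting path remains; maximum matching = 4.
König certificate: {X1, X2, X3, X4} is a vertex cover of size 4 (every listed pair touches it), so no matching can be larger.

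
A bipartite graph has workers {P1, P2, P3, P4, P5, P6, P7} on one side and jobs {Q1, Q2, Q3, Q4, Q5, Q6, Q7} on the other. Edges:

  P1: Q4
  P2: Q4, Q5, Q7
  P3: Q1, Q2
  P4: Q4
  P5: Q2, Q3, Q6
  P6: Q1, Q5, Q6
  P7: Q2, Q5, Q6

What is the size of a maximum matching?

Unit-capacity flow: source→left, listed edges, right→sink; max matching = max flow.
Augmenting path P1→Q4 (+1); matched 1.
Augmenting path P2→Q5 (+1); matched 2.
Augmenting path P3→Q1 (+1); matched 3.
Augmenting path P5→Q2 (+1); matched 4.
Augmenting path P6→Q6 (+1); matched 5.
Augmenting path P7→Q2→P5→Q3 (+1); matched 6.
No augmenting path remains; maximum matching = 6.
König certificate: {P2, P3, P5, P6, P7, Q4} is a vertex cover of size 6 (every listed pair touches it), so no matching can be larger.

6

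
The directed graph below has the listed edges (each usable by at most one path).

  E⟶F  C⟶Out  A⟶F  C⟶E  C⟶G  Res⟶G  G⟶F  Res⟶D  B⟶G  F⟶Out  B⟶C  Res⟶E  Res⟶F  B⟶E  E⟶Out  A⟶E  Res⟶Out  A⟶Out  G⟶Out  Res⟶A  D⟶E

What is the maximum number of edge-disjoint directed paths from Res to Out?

Assign every edge capacity 1; by Menger, the answer equals the max flow.
Path Res→Out (+1); total 1.
Path Res→A→Out (+1); total 2.
Path Res→E→Out (+1); total 3.
Path Res→F→Out (+1); total 4.
Path Res→G→Out (+1); total 5.
No residual Res→Out path; max flow = 5.
Certifying cut of size 5: {E→Out, F→Out, Res→A, Res→G, Res→Out}.

5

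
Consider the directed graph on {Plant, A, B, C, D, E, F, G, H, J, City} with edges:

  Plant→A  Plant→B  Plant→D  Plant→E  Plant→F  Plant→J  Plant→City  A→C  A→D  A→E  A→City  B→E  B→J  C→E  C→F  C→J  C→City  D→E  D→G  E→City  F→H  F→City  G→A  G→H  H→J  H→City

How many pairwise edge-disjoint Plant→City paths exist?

5

Assign every edge capacity 1; by Menger, the answer equals the max flow.
Path Plant→City (+1); total 1.
Path Plant→A→City (+1); total 2.
Path Plant→E→City (+1); total 3.
Path Plant→F→City (+1); total 4.
Path Plant→D→G→H→City (+1); total 5.
No residual Plant→City path; max flow = 5.
Certifying cut of size 5: {E→City, Plant→A, Plant→City, Plant→D, Plant→F}.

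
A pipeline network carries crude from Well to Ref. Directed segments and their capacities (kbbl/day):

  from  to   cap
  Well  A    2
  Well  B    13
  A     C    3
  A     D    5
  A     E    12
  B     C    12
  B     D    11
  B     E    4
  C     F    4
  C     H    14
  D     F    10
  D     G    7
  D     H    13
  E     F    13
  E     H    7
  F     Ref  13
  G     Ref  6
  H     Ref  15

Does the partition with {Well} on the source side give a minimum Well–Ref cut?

Yes — it is a minimum cut (capacity 15).

Given cut capacity: 2 + 13 = 15.
Augment Well→A→C→F→Ref: bottleneck 2, flow now 2.
Augment Well→B→C→F→Ref: bottleneck 2, flow now 4.
Augment Well→B→C→H→Ref: bottleneck 10, flow now 14.
Augment Well→B→D→F→Ref: bottleneck 1, flow now 15.
No augmenting path remains; maximum flow = 15.
Cut capacity 15 equals the max flow, so it is a minimum cut.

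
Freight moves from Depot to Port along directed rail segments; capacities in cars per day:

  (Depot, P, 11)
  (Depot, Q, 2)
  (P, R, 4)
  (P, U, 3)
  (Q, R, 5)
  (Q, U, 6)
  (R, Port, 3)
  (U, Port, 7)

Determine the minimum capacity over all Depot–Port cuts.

8

Augment Depot→P→R→Port: bottleneck 3, flow now 3.
Augment Depot→P→U→Port: bottleneck 3, flow now 6.
Augment Depot→Q→U→Port: bottleneck 2, flow now 8.
No augmenting path remains; maximum flow = 8.
By max-flow min-cut, the minimum cut capacity equals the max flow.
In the residual graph, reachable from Depot: {Depot, P, R}.
Min-cut edges: Depot→Q (2), P→U (3), R→Port (3); capacity 2 + 3 + 3 = 8.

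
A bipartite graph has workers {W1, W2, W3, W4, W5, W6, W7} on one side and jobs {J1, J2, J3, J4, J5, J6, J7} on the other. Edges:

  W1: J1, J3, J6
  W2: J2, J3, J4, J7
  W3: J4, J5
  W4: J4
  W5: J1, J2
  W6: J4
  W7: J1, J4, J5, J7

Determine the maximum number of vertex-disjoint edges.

6

Unit-capacity flow: source→left, listed edges, right→sink; max matching = max flow.
Augmenting path W1→J1 (+1); matched 1.
Augmenting path W2→J2 (+1); matched 2.
Augmenting path W3→J4 (+1); matched 3.
Augmenting path W7→J5 (+1); matched 4.
Augmenting path W5→J1→W1→J3 (+1); matched 5.
Augmenting path W4→J4→W3→J5→W7→J7 (+1); matched 6.
No augmenting path remains; maximum matching = 6.
König certificate: {W1, W2, W3, W5, W7, J4} is a vertex cover of size 6 (every listed pair touches it), so no matching can be larger.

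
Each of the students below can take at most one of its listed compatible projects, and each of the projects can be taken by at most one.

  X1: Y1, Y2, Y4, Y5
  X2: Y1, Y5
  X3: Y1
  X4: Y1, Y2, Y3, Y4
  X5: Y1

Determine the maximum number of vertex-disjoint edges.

4

Unit-capacity flow: source→left, listed edges, right→sink; max matching = max flow.
Augmenting path X1→Y1 (+1); matched 1.
Augmenting path X2→Y5 (+1); matched 2.
Augmenting path X4→Y2 (+1); matched 3.
Augmenting path X3→Y1→X1→Y4 (+1); matched 4.
No augmenting path remains; maximum matching = 4.
König certificate: {X1, X2, X4, Y1} is a vertex cover of size 4 (every listed pair touches it), so no matching can be larger.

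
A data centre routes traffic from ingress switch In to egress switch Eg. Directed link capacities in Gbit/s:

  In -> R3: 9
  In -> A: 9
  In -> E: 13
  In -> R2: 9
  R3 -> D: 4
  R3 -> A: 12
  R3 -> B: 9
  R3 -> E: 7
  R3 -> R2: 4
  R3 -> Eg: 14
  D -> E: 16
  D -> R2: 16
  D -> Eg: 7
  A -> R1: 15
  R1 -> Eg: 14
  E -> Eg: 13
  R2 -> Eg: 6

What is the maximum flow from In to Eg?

37

Augment In→R3→Eg: bottleneck 9, flow now 9.
Augment In→E→Eg: bottleneck 13, flow now 22.
Augment In→R2→Eg: bottleneck 6, flow now 28.
Augment In→A→R1→Eg: bottleneck 9, flow now 37.
No augmenting path remains; maximum flow = 37.
In the residual graph, reachable from In: {In, R2}.
Min-cut edges: In→R3 (9), In→A (9), In→E (13), R2→Eg (6); capacity 9 + 9 + 13 + 6 = 37.
This cut is saturated, so no flow can exceed 37.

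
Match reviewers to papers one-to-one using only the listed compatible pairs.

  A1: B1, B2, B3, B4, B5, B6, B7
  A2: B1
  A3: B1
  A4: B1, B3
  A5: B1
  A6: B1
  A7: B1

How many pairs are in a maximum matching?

Unit-capacity flow: source→left, listed edges, right→sink; max matching = max flow.
Augmenting path A1→B1 (+1); matched 1.
Augmenting path A4→B3 (+1); matched 2.
Augmenting path A2→B1→A1→B2 (+1); matched 3.
No augmenting path remains; maximum matching = 3.
König certificate: {A1, A4, B1} is a vertex cover of size 3 (every listed pair touches it), so no matching can be larger.

3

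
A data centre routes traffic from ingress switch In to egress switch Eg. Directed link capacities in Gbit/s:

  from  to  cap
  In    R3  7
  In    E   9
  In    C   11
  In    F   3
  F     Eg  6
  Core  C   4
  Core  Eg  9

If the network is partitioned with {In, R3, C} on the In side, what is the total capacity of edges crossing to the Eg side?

12

Edges leaving {In, R3, C}: In→E (9), In→F (3).
Cut capacity = 9 + 3 = 12.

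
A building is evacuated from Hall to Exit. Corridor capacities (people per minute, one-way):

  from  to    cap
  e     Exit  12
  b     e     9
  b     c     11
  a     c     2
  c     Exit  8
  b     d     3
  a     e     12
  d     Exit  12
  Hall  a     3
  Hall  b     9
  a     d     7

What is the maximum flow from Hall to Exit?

12

Augment Hall→a→c→Exit: bottleneck 2, flow now 2.
Augment Hall→a→d→Exit: bottleneck 1, flow now 3.
Augment Hall→b→c→Exit: bottleneck 6, flow now 9.
Augment Hall→b→d→Exit: bottleneck 3, flow now 12.
No augmenting path remains; maximum flow = 12.
In the residual graph, reachable from Hall: {Hall}.
Min-cut edges: Hall→a (3), Hall→b (9); capacity 3 + 9 = 12.
This cut is saturated, so no flow can exceed 12.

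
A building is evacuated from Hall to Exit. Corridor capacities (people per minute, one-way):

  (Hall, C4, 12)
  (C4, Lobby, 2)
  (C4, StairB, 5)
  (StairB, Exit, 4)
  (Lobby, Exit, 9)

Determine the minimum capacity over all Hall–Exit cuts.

6

Augment Hall→C4→Lobby→Exit: bottleneck 2, flow now 2.
Augment Hall→C4→StairB→Exit: bottleneck 4, flow now 6.
No augmenting path remains; maximum flow = 6.
By max-flow min-cut, the minimum cut capacity equals the max flow.
In the residual graph, reachable from Hall: {Hall, C4, StairB}.
Min-cut edges: C4→Lobby (2), StairB→Exit (4); capacity 2 + 4 = 6.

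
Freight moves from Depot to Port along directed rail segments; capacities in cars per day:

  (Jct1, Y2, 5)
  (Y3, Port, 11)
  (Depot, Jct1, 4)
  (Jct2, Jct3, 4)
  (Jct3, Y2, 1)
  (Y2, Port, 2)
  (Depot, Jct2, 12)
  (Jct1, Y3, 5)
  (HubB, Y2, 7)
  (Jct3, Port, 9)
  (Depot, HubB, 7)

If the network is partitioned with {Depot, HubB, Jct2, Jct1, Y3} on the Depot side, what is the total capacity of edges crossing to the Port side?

27

Edges leaving {Depot, HubB, Jct2, Jct1, Y3}: HubB→Y2 (7), Jct2→Jct3 (4), Jct1→Y2 (5), Y3→Port (11).
Cut capacity = 7 + 4 + 5 + 11 = 27.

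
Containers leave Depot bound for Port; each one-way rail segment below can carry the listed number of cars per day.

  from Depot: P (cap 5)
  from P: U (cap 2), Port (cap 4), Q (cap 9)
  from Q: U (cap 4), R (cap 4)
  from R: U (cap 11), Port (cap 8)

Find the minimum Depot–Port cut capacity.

5

Augment Depot→P→Port: bottleneck 4, flow now 4.
Augment Depot→P→Q→R→Port: bottleneck 1, flow now 5.
No augmenting path remains; maximum flow = 5.
By max-flow min-cut, the minimum cut capacity equals the max flow.
In the residual graph, reachable from Depot: {Depot}.
Min-cut edges: Depot→P (5); capacity 5 = 5.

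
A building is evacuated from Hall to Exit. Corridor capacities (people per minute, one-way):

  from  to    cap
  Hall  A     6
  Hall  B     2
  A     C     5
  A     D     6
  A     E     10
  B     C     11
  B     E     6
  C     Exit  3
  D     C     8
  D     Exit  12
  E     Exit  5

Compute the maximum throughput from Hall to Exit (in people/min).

8

Augment Hall→A→C→Exit: bottleneck 3, flow now 3.
Augment Hall→A→D→Exit: bottleneck 3, flow now 6.
Augment Hall→B→E→Exit: bottleneck 2, flow now 8.
No augmenting path remains; maximum flow = 8.
In the residual graph, reachable from Hall: {Hall}.
Min-cut edges: Hall→A (6), Hall→B (2); capacity 6 + 2 = 8.
This cut is saturated, so no flow can exceed 8.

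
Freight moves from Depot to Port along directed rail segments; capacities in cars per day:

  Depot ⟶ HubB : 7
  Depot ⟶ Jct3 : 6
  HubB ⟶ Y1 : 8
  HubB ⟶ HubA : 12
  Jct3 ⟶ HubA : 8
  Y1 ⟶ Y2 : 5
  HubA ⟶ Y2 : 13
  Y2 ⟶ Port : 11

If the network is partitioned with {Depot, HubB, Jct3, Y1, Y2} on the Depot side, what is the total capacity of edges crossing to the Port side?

31

Edges leaving {Depot, HubB, Jct3, Y1, Y2}: HubB→HubA (12), Jct3→HubA (8), Y2→Port (11).
Cut capacity = 12 + 8 + 11 = 31.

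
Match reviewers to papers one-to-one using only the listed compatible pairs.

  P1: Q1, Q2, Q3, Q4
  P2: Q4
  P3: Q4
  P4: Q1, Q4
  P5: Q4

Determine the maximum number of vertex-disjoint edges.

3

Unit-capacity flow: source→left, listed edges, right→sink; max matching = max flow.
Augmenting path P1→Q1 (+1); matched 1.
Augmenting path P2→Q4 (+1); matched 2.
Augmenting path P4→Q1→P1→Q2 (+1); matched 3.
No augmenting path remains; maximum matching = 3.
König certificate: {P1, P4, Q4} is a vertex cover of size 3 (every listed pair touches it), so no matching can be larger.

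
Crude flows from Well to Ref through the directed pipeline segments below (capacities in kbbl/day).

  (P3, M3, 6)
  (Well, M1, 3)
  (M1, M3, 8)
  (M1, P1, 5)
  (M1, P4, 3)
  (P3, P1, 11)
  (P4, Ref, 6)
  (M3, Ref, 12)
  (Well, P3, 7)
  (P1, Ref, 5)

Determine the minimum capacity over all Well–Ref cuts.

10

Augment Well→M1→P1→Ref: bottleneck 3, flow now 3.
Augment Well→P3→P1→Ref: bottleneck 2, flow now 5.
Augment Well→P3→M3→Ref: bottleneck 5, flow now 10.
No augmenting path remains; maximum flow = 10.
By max-flow min-cut, the minimum cut capacity equals the max flow.
In the residual graph, reachable from Well: {Well}.
Min-cut edges: Well→M1 (3), Well→P3 (7); capacity 3 + 7 = 10.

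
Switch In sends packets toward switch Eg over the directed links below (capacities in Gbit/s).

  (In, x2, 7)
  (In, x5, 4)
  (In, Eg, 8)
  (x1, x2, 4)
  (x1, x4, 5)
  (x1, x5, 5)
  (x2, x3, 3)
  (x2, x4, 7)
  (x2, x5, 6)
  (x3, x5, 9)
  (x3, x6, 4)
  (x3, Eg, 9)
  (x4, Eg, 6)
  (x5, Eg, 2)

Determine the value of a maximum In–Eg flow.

Augment In→Eg: bottleneck 8, flow now 8.
Augment In→x5→Eg: bottleneck 2, flow now 10.
Augment In→x2→x3→Eg: bottleneck 3, flow now 13.
Augment In→x2→x4→Eg: bottleneck 4, flow now 17.
No augmenting path remains; maximum flow = 17.
In the residual graph, reachable from In: {In, x5}.
Min-cut edges: In→x2 (7), In→Eg (8), x5→Eg (2); capacity 7 + 8 + 2 = 17.
This cut is saturated, so no flow can exceed 17.

17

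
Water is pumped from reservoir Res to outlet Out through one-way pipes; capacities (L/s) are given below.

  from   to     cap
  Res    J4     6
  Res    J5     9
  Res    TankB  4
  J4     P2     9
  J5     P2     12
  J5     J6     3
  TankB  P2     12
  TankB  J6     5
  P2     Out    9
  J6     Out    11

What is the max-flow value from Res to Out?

16

Augment Res→J4→P2→Out: bottleneck 6, flow now 6.
Augment Res→J5→P2→Out: bottleneck 3, flow now 9.
Augment Res→J5→J6→Out: bottleneck 3, flow now 12.
Augment Res→TankB→J6→Out: bottleneck 4, flow now 16.
No augmenting path remains; maximum flow = 16.
In the residual graph, reachable from Res: {Res, J4, J5, P2}.
Min-cut edges: Res→TankB (4), J5→J6 (3), P2→Out (9); capacity 4 + 3 + 9 = 16.
This cut is saturated, so no flow can exceed 16.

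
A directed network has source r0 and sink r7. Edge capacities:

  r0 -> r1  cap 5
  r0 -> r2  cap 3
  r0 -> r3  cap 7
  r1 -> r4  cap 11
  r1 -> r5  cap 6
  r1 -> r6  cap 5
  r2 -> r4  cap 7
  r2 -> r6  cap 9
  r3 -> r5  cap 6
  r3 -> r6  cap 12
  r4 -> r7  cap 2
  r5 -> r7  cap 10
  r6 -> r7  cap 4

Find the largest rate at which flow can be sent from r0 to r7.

15

Augment r0→r1→r4→r7: bottleneck 2, flow now 2.
Augment r0→r1→r5→r7: bottleneck 3, flow now 5.
Augment r0→r2→r6→r7: bottleneck 3, flow now 8.
Augment r0→r3→r5→r7: bottleneck 6, flow now 14.
Augment r0→r3→r6→r7: bottleneck 1, flow now 15.
No augmenting path remains; maximum flow = 15.
In the residual graph, reachable from r0: {r0}.
Min-cut edges: r0→r1 (5), r0→r2 (3), r0→r3 (7); capacity 5 + 3 + 7 = 15.
This cut is saturated, so no flow can exceed 15.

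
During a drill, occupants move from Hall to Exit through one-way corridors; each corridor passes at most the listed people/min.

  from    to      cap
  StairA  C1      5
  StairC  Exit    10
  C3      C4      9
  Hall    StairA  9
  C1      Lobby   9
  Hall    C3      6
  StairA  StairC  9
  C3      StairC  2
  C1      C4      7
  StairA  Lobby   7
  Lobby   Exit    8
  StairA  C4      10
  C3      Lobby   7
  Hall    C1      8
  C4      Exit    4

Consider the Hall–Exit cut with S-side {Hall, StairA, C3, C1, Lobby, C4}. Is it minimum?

No — its capacity is 23, but the minimum cut has capacity 22.

Given cut capacity: 9 + 2 + 8 + 4 = 23.
Augment Hall→StairA→Lobby→Exit: bottleneck 7, flow now 7.
Augment Hall→StairA→StairC→Exit: bottleneck 2, flow now 9.
Augment Hall→C3→Lobby→Exit: bottleneck 1, flow now 10.
Augment Hall→C3→StairC→Exit: bottleneck 2, flow now 12.
Augment Hall→C3→C4→Exit: bottleneck 3, flow now 15.
Augment Hall→C1→C4→Exit: bottleneck 1, flow now 16.
Augment Hall→C1→Lobby→StairA→StairC→Exit: bottleneck 6, flow now 22. (uses reverse residual edge)
No augmenting path remains; maximum flow = 22.
In the residual graph, reachable from Hall: {Hall, StairA, C3, C1, Lobby, StairC, C4}.
Min-cut edges: Lobby→Exit (8), StairC→Exit (10), C4→Exit (4); capacity 8 + 10 + 4 = 22.
Cut capacity 23 exceeds the max flow 22, so it is not minimum.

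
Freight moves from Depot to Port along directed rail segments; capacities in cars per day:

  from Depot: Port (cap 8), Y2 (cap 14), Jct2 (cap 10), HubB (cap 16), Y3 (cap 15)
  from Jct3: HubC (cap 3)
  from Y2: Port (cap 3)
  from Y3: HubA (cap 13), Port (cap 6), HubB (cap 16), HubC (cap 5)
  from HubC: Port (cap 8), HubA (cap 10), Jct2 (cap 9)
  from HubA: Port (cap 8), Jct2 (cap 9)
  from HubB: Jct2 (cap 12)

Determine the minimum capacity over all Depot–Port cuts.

26

Augment Depot→Port: bottleneck 8, flow now 8.
Augment Depot→Y2→Port: bottleneck 3, flow now 11.
Augment Depot→Y3→Port: bottleneck 6, flow now 17.
Augment Depot→Y3→HubC→Port: bottleneck 5, flow now 22.
Augment Depot→Y3→HubA→Port: bottleneck 4, flow now 26.
No augmenting path remains; maximum flow = 26.
By max-flow min-cut, the minimum cut capacity equals the max flow.
In the residual graph, reachable from Depot: {Depot, Y2, HubB, Jct2}.
Min-cut edges: Depot→Y3 (15), Depot→Port (8), Y2→Port (3); capacity 15 + 8 + 3 = 26.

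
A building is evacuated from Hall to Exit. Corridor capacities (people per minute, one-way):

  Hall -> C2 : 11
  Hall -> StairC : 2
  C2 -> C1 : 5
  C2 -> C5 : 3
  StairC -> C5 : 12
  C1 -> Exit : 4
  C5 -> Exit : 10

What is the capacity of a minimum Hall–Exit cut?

9

Augment Hall→C2→C1→Exit: bottleneck 4, flow now 4.
Augment Hall→C2→C5→Exit: bottleneck 3, flow now 7.
Augment Hall→StairC→C5→Exit: bottleneck 2, flow now 9.
No augmenting path remains; maximum flow = 9.
By max-flow min-cut, the minimum cut capacity equals the max flow.
In the residual graph, reachable from Hall: {Hall, C2, C1}.
Min-cut edges: Hall→StairC (2), C2→C5 (3), C1→Exit (4); capacity 2 + 3 + 4 = 9.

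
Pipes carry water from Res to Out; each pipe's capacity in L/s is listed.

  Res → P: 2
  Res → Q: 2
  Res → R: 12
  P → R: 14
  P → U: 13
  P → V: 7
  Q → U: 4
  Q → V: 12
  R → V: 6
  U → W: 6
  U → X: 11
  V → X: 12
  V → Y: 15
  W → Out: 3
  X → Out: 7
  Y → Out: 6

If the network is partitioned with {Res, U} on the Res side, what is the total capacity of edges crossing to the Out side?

Edges leaving {Res, U}: Res→P (2), Res→Q (2), Res→R (12), U→W (6), U→X (11).
Cut capacity = 2 + 2 + 12 + 6 + 11 = 33.

33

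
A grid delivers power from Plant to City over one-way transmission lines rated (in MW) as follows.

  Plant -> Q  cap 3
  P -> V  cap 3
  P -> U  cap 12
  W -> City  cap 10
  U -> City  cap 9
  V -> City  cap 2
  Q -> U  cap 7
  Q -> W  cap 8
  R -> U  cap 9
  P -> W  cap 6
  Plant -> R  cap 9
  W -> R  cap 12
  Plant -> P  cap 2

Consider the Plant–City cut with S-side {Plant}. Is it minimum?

Given cut capacity: 2 + 3 + 9 = 14.
Augment Plant→P→U→City: bottleneck 2, flow now 2.
Augment Plant→Q→U→City: bottleneck 3, flow now 5.
Augment Plant→R→U→City: bottleneck 4, flow now 9.
Augment Plant→R→U→P→V→City: bottleneck 2, flow now 11. (uses reverse residual edge)
Augment Plant→R→U→Q→W→City: bottleneck 3, flow now 14. (uses reverse residual edge)
No augmenting path remains; maximum flow = 14.
Cut capacity 14 equals the max flow, so it is a minimum cut.

Yes — it is a minimum cut (capacity 14).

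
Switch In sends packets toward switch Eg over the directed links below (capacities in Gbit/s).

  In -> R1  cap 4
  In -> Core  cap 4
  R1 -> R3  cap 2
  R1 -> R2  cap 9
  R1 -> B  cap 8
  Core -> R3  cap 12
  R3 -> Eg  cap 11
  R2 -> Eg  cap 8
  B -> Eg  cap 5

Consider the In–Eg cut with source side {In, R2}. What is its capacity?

16

Edges leaving {In, R2}: In→R1 (4), In→Core (4), R2→Eg (8).
Cut capacity = 4 + 4 + 8 = 16.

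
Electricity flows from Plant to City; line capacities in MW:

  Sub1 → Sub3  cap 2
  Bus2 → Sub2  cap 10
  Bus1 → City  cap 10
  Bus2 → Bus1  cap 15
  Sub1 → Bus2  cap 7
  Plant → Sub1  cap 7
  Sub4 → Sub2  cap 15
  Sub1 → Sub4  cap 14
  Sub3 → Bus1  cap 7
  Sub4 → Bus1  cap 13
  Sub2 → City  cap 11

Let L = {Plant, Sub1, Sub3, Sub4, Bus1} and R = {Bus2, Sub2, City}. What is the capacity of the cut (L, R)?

32

Edges leaving {Plant, Sub1, Sub3, Sub4, Bus1}: Sub1→Bus2 (7), Sub4→Sub2 (15), Bus1→City (10).
Cut capacity = 7 + 15 + 10 = 32.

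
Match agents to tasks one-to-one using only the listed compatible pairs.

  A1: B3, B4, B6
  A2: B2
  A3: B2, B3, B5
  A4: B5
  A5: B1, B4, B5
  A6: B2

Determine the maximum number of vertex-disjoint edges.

5

Unit-capacity flow: source→left, listed edges, right→sink; max matching = max flow.
Augmenting path A1→B3 (+1); matched 1.
Augmenting path A2→B2 (+1); matched 2.
Augmenting path A3→B5 (+1); matched 3.
Augmenting path A5→B1 (+1); matched 4.
Augmenting path A4→B5→A3→B3→A1→B4 (+1); matched 5.
No augmenting path remains; maximum matching = 5.
König certificate: {A1, A3, A4, A5, B2} is a vertex cover of size 5 (every listed pair touches it), so no matching can be larger.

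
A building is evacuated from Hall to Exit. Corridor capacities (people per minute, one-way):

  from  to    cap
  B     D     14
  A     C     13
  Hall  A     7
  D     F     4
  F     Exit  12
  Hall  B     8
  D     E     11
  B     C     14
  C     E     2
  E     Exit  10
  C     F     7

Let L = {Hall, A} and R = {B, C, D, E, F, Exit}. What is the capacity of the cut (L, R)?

Edges leaving {Hall, A}: Hall→B (8), A→C (13).
Cut capacity = 8 + 13 = 21.

21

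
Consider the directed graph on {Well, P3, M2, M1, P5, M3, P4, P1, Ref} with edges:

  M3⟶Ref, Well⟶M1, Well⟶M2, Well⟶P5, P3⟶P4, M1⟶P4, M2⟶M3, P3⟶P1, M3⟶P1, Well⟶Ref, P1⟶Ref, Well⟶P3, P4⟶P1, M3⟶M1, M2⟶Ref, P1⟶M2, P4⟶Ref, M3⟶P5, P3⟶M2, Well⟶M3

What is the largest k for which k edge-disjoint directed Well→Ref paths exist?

Assign every edge capacity 1; by Menger, the answer equals the max flow.
Path Well→Ref (+1); total 1.
Path Well→M2→Ref (+1); total 2.
Path Well→M3→Ref (+1); total 3.
Path Well→P3→P4→Ref (+1); total 4.
Path Well→M1→P4→P1→Ref (+1); total 5.
No residual Well→Ref path; max flow = 5.
Certifying cut of size 5: {Well→M1, Well→M2, Well→M3, Well→P3, Well→Ref}.

5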